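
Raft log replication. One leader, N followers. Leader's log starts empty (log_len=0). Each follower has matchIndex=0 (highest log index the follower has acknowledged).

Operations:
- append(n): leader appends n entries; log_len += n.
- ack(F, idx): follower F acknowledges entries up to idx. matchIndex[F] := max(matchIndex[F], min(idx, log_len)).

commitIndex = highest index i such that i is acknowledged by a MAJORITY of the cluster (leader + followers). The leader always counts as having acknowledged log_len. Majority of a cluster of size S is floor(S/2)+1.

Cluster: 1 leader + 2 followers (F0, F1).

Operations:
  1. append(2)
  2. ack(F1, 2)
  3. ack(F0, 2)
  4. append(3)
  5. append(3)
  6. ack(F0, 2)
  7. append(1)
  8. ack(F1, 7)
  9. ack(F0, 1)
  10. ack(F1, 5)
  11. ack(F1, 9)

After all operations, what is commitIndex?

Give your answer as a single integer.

Answer: 9

Derivation:
Op 1: append 2 -> log_len=2
Op 2: F1 acks idx 2 -> match: F0=0 F1=2; commitIndex=2
Op 3: F0 acks idx 2 -> match: F0=2 F1=2; commitIndex=2
Op 4: append 3 -> log_len=5
Op 5: append 3 -> log_len=8
Op 6: F0 acks idx 2 -> match: F0=2 F1=2; commitIndex=2
Op 7: append 1 -> log_len=9
Op 8: F1 acks idx 7 -> match: F0=2 F1=7; commitIndex=7
Op 9: F0 acks idx 1 -> match: F0=2 F1=7; commitIndex=7
Op 10: F1 acks idx 5 -> match: F0=2 F1=7; commitIndex=7
Op 11: F1 acks idx 9 -> match: F0=2 F1=9; commitIndex=9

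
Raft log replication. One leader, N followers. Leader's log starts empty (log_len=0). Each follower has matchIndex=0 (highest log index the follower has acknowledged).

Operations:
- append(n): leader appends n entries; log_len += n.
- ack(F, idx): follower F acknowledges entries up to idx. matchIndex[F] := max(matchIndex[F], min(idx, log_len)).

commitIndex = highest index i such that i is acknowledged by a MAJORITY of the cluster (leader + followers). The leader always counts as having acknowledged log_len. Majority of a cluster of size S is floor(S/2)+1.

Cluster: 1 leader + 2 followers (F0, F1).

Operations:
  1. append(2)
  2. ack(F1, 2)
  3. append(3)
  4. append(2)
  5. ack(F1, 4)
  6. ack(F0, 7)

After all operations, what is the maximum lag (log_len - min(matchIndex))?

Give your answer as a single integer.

Answer: 3

Derivation:
Op 1: append 2 -> log_len=2
Op 2: F1 acks idx 2 -> match: F0=0 F1=2; commitIndex=2
Op 3: append 3 -> log_len=5
Op 4: append 2 -> log_len=7
Op 5: F1 acks idx 4 -> match: F0=0 F1=4; commitIndex=4
Op 6: F0 acks idx 7 -> match: F0=7 F1=4; commitIndex=7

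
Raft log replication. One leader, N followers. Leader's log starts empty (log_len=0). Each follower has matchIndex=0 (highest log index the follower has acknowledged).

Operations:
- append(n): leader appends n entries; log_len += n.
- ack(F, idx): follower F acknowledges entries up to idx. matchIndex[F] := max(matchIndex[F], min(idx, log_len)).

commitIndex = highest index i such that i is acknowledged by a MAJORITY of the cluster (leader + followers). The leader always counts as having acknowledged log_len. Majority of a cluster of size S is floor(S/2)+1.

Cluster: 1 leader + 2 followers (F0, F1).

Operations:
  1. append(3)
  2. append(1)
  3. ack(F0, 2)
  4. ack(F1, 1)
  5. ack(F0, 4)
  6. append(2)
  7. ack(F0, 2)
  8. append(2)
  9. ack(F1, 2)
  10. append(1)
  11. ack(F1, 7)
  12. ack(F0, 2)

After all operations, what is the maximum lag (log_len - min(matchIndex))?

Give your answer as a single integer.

Op 1: append 3 -> log_len=3
Op 2: append 1 -> log_len=4
Op 3: F0 acks idx 2 -> match: F0=2 F1=0; commitIndex=2
Op 4: F1 acks idx 1 -> match: F0=2 F1=1; commitIndex=2
Op 5: F0 acks idx 4 -> match: F0=4 F1=1; commitIndex=4
Op 6: append 2 -> log_len=6
Op 7: F0 acks idx 2 -> match: F0=4 F1=1; commitIndex=4
Op 8: append 2 -> log_len=8
Op 9: F1 acks idx 2 -> match: F0=4 F1=2; commitIndex=4
Op 10: append 1 -> log_len=9
Op 11: F1 acks idx 7 -> match: F0=4 F1=7; commitIndex=7
Op 12: F0 acks idx 2 -> match: F0=4 F1=7; commitIndex=7

Answer: 5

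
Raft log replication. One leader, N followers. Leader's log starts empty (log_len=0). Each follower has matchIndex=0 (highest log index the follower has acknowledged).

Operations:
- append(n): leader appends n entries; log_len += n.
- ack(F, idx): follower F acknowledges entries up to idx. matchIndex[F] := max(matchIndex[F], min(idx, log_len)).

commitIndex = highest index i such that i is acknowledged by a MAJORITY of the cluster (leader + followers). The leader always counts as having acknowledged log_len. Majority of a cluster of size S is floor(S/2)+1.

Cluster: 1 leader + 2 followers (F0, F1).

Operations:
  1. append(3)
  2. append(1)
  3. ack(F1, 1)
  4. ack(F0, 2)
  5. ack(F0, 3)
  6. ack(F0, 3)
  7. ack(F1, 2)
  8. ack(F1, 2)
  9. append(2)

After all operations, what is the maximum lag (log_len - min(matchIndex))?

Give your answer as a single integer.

Answer: 4

Derivation:
Op 1: append 3 -> log_len=3
Op 2: append 1 -> log_len=4
Op 3: F1 acks idx 1 -> match: F0=0 F1=1; commitIndex=1
Op 4: F0 acks idx 2 -> match: F0=2 F1=1; commitIndex=2
Op 5: F0 acks idx 3 -> match: F0=3 F1=1; commitIndex=3
Op 6: F0 acks idx 3 -> match: F0=3 F1=1; commitIndex=3
Op 7: F1 acks idx 2 -> match: F0=3 F1=2; commitIndex=3
Op 8: F1 acks idx 2 -> match: F0=3 F1=2; commitIndex=3
Op 9: append 2 -> log_len=6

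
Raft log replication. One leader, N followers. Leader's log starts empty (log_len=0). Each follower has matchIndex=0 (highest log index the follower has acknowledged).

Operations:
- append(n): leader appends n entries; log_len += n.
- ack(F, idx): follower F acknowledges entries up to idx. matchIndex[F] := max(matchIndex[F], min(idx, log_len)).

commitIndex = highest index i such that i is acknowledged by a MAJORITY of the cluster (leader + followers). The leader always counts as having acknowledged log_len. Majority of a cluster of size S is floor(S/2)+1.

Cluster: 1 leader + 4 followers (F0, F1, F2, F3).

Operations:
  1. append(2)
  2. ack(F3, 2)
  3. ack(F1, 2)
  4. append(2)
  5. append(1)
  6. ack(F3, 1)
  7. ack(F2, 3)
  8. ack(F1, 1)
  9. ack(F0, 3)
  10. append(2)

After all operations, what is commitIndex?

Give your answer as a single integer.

Op 1: append 2 -> log_len=2
Op 2: F3 acks idx 2 -> match: F0=0 F1=0 F2=0 F3=2; commitIndex=0
Op 3: F1 acks idx 2 -> match: F0=0 F1=2 F2=0 F3=2; commitIndex=2
Op 4: append 2 -> log_len=4
Op 5: append 1 -> log_len=5
Op 6: F3 acks idx 1 -> match: F0=0 F1=2 F2=0 F3=2; commitIndex=2
Op 7: F2 acks idx 3 -> match: F0=0 F1=2 F2=3 F3=2; commitIndex=2
Op 8: F1 acks idx 1 -> match: F0=0 F1=2 F2=3 F3=2; commitIndex=2
Op 9: F0 acks idx 3 -> match: F0=3 F1=2 F2=3 F3=2; commitIndex=3
Op 10: append 2 -> log_len=7

Answer: 3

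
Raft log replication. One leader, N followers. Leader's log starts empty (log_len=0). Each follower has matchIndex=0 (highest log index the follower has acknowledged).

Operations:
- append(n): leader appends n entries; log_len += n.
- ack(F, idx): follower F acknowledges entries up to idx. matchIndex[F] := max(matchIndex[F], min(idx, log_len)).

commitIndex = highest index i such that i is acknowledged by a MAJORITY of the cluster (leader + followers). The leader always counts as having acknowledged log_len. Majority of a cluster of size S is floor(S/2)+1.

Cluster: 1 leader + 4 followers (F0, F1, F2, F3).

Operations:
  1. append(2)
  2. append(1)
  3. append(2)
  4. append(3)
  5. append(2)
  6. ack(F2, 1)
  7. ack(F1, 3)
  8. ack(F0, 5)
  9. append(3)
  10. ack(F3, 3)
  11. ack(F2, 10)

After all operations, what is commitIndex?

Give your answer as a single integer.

Answer: 5

Derivation:
Op 1: append 2 -> log_len=2
Op 2: append 1 -> log_len=3
Op 3: append 2 -> log_len=5
Op 4: append 3 -> log_len=8
Op 5: append 2 -> log_len=10
Op 6: F2 acks idx 1 -> match: F0=0 F1=0 F2=1 F3=0; commitIndex=0
Op 7: F1 acks idx 3 -> match: F0=0 F1=3 F2=1 F3=0; commitIndex=1
Op 8: F0 acks idx 5 -> match: F0=5 F1=3 F2=1 F3=0; commitIndex=3
Op 9: append 3 -> log_len=13
Op 10: F3 acks idx 3 -> match: F0=5 F1=3 F2=1 F3=3; commitIndex=3
Op 11: F2 acks idx 10 -> match: F0=5 F1=3 F2=10 F3=3; commitIndex=5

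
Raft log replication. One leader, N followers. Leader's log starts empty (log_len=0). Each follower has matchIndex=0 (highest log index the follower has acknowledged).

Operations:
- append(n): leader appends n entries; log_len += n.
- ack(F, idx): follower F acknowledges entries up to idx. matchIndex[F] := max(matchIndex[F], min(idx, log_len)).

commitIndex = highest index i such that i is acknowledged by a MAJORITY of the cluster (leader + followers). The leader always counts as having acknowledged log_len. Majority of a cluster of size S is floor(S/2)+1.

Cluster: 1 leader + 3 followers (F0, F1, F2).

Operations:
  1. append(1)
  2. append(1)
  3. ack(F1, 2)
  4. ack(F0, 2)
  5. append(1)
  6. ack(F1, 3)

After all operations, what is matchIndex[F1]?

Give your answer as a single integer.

Op 1: append 1 -> log_len=1
Op 2: append 1 -> log_len=2
Op 3: F1 acks idx 2 -> match: F0=0 F1=2 F2=0; commitIndex=0
Op 4: F0 acks idx 2 -> match: F0=2 F1=2 F2=0; commitIndex=2
Op 5: append 1 -> log_len=3
Op 6: F1 acks idx 3 -> match: F0=2 F1=3 F2=0; commitIndex=2

Answer: 3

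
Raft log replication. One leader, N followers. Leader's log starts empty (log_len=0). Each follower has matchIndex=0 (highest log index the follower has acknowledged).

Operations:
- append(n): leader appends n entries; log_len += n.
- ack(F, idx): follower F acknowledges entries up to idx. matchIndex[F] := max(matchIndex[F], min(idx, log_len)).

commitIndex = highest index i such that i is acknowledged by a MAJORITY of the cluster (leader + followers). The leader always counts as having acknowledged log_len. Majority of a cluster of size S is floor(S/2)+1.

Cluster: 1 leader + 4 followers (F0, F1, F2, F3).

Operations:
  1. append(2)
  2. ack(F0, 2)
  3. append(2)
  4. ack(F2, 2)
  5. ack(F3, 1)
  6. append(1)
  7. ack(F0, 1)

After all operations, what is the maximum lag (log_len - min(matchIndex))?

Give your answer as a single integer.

Answer: 5

Derivation:
Op 1: append 2 -> log_len=2
Op 2: F0 acks idx 2 -> match: F0=2 F1=0 F2=0 F3=0; commitIndex=0
Op 3: append 2 -> log_len=4
Op 4: F2 acks idx 2 -> match: F0=2 F1=0 F2=2 F3=0; commitIndex=2
Op 5: F3 acks idx 1 -> match: F0=2 F1=0 F2=2 F3=1; commitIndex=2
Op 6: append 1 -> log_len=5
Op 7: F0 acks idx 1 -> match: F0=2 F1=0 F2=2 F3=1; commitIndex=2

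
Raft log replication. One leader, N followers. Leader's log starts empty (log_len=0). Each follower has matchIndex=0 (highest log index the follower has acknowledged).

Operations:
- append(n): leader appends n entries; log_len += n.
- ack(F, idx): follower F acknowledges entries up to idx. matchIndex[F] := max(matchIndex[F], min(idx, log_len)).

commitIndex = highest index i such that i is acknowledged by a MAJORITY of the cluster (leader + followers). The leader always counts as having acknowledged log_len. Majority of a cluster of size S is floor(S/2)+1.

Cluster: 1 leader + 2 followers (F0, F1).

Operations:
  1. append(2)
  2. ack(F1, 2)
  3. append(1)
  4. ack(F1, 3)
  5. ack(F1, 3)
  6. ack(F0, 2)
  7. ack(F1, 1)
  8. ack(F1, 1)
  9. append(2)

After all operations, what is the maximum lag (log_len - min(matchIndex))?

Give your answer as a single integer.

Answer: 3

Derivation:
Op 1: append 2 -> log_len=2
Op 2: F1 acks idx 2 -> match: F0=0 F1=2; commitIndex=2
Op 3: append 1 -> log_len=3
Op 4: F1 acks idx 3 -> match: F0=0 F1=3; commitIndex=3
Op 5: F1 acks idx 3 -> match: F0=0 F1=3; commitIndex=3
Op 6: F0 acks idx 2 -> match: F0=2 F1=3; commitIndex=3
Op 7: F1 acks idx 1 -> match: F0=2 F1=3; commitIndex=3
Op 8: F1 acks idx 1 -> match: F0=2 F1=3; commitIndex=3
Op 9: append 2 -> log_len=5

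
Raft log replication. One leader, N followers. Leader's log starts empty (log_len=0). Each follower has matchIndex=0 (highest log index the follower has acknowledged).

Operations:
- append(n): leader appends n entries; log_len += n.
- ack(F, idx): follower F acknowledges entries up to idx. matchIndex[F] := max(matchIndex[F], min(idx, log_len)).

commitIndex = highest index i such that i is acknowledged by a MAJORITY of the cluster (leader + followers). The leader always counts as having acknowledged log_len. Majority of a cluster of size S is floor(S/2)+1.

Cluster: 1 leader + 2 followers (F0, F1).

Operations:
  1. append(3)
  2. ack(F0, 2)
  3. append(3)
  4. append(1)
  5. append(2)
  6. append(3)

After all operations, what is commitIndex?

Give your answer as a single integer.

Op 1: append 3 -> log_len=3
Op 2: F0 acks idx 2 -> match: F0=2 F1=0; commitIndex=2
Op 3: append 3 -> log_len=6
Op 4: append 1 -> log_len=7
Op 5: append 2 -> log_len=9
Op 6: append 3 -> log_len=12

Answer: 2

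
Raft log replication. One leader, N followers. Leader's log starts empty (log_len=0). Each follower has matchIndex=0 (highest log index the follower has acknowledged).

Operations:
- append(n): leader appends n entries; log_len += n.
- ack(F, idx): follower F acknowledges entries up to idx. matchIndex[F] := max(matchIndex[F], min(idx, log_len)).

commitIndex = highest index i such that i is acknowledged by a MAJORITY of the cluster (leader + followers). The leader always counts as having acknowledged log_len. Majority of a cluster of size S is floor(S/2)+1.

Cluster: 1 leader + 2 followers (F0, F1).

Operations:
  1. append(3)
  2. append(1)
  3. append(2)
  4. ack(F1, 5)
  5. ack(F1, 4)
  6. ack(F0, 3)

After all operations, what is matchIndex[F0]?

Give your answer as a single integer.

Answer: 3

Derivation:
Op 1: append 3 -> log_len=3
Op 2: append 1 -> log_len=4
Op 3: append 2 -> log_len=6
Op 4: F1 acks idx 5 -> match: F0=0 F1=5; commitIndex=5
Op 5: F1 acks idx 4 -> match: F0=0 F1=5; commitIndex=5
Op 6: F0 acks idx 3 -> match: F0=3 F1=5; commitIndex=5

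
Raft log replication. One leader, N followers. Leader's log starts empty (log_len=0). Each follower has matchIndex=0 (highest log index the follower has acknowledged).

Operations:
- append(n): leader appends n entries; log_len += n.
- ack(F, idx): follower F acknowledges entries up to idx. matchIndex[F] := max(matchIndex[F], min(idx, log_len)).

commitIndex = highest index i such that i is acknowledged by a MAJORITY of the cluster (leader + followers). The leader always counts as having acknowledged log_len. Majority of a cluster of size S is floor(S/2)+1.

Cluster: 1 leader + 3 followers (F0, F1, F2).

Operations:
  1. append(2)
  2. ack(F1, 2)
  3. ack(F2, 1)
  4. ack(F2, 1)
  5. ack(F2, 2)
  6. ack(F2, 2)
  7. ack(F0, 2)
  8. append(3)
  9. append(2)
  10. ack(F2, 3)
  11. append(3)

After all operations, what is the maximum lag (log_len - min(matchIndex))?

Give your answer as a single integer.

Answer: 8

Derivation:
Op 1: append 2 -> log_len=2
Op 2: F1 acks idx 2 -> match: F0=0 F1=2 F2=0; commitIndex=0
Op 3: F2 acks idx 1 -> match: F0=0 F1=2 F2=1; commitIndex=1
Op 4: F2 acks idx 1 -> match: F0=0 F1=2 F2=1; commitIndex=1
Op 5: F2 acks idx 2 -> match: F0=0 F1=2 F2=2; commitIndex=2
Op 6: F2 acks idx 2 -> match: F0=0 F1=2 F2=2; commitIndex=2
Op 7: F0 acks idx 2 -> match: F0=2 F1=2 F2=2; commitIndex=2
Op 8: append 3 -> log_len=5
Op 9: append 2 -> log_len=7
Op 10: F2 acks idx 3 -> match: F0=2 F1=2 F2=3; commitIndex=2
Op 11: append 3 -> log_len=10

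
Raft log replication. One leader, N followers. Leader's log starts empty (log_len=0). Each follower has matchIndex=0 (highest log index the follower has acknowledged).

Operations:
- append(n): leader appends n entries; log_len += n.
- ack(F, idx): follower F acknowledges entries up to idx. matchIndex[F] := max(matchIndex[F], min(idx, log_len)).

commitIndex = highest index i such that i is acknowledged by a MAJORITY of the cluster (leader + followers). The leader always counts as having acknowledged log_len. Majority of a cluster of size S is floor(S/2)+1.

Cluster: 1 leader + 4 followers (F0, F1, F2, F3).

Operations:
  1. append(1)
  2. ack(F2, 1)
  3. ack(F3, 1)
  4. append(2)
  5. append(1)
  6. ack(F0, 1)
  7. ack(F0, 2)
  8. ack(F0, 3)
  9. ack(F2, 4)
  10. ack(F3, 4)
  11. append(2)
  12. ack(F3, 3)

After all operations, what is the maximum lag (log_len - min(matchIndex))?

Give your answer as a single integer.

Op 1: append 1 -> log_len=1
Op 2: F2 acks idx 1 -> match: F0=0 F1=0 F2=1 F3=0; commitIndex=0
Op 3: F3 acks idx 1 -> match: F0=0 F1=0 F2=1 F3=1; commitIndex=1
Op 4: append 2 -> log_len=3
Op 5: append 1 -> log_len=4
Op 6: F0 acks idx 1 -> match: F0=1 F1=0 F2=1 F3=1; commitIndex=1
Op 7: F0 acks idx 2 -> match: F0=2 F1=0 F2=1 F3=1; commitIndex=1
Op 8: F0 acks idx 3 -> match: F0=3 F1=0 F2=1 F3=1; commitIndex=1
Op 9: F2 acks idx 4 -> match: F0=3 F1=0 F2=4 F3=1; commitIndex=3
Op 10: F3 acks idx 4 -> match: F0=3 F1=0 F2=4 F3=4; commitIndex=4
Op 11: append 2 -> log_len=6
Op 12: F3 acks idx 3 -> match: F0=3 F1=0 F2=4 F3=4; commitIndex=4

Answer: 6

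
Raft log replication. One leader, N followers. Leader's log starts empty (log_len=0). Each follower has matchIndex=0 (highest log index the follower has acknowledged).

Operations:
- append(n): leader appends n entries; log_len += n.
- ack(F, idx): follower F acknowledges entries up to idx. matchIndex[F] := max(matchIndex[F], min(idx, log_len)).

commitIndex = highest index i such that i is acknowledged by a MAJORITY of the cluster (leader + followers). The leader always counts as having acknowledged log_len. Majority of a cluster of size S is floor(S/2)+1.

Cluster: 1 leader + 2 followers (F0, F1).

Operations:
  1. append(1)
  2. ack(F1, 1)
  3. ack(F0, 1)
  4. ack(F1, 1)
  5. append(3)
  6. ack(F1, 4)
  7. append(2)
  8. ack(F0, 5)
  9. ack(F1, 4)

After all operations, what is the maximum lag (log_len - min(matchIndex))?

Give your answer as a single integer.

Op 1: append 1 -> log_len=1
Op 2: F1 acks idx 1 -> match: F0=0 F1=1; commitIndex=1
Op 3: F0 acks idx 1 -> match: F0=1 F1=1; commitIndex=1
Op 4: F1 acks idx 1 -> match: F0=1 F1=1; commitIndex=1
Op 5: append 3 -> log_len=4
Op 6: F1 acks idx 4 -> match: F0=1 F1=4; commitIndex=4
Op 7: append 2 -> log_len=6
Op 8: F0 acks idx 5 -> match: F0=5 F1=4; commitIndex=5
Op 9: F1 acks idx 4 -> match: F0=5 F1=4; commitIndex=5

Answer: 2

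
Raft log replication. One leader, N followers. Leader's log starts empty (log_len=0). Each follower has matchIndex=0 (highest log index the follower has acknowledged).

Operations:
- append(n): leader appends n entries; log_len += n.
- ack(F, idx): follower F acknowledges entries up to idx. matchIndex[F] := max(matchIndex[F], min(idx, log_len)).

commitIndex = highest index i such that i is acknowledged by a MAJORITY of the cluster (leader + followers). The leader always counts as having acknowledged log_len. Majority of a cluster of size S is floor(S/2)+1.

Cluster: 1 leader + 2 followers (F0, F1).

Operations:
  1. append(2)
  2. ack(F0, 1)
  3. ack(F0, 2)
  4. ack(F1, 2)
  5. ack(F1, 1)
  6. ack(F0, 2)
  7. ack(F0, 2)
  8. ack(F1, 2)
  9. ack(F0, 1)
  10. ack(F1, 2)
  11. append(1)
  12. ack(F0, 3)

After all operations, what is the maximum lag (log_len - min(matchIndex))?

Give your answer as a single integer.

Answer: 1

Derivation:
Op 1: append 2 -> log_len=2
Op 2: F0 acks idx 1 -> match: F0=1 F1=0; commitIndex=1
Op 3: F0 acks idx 2 -> match: F0=2 F1=0; commitIndex=2
Op 4: F1 acks idx 2 -> match: F0=2 F1=2; commitIndex=2
Op 5: F1 acks idx 1 -> match: F0=2 F1=2; commitIndex=2
Op 6: F0 acks idx 2 -> match: F0=2 F1=2; commitIndex=2
Op 7: F0 acks idx 2 -> match: F0=2 F1=2; commitIndex=2
Op 8: F1 acks idx 2 -> match: F0=2 F1=2; commitIndex=2
Op 9: F0 acks idx 1 -> match: F0=2 F1=2; commitIndex=2
Op 10: F1 acks idx 2 -> match: F0=2 F1=2; commitIndex=2
Op 11: append 1 -> log_len=3
Op 12: F0 acks idx 3 -> match: F0=3 F1=2; commitIndex=3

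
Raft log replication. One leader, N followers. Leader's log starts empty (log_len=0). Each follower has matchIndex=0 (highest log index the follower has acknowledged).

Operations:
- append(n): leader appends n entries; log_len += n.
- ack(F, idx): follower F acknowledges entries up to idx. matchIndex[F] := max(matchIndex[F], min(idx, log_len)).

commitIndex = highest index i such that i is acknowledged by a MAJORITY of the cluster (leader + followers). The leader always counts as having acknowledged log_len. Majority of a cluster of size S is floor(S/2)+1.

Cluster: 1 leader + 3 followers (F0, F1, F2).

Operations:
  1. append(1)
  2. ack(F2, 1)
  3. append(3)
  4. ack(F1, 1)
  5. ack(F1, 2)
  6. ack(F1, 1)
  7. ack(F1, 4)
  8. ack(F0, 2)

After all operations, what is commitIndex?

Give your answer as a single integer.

Answer: 2

Derivation:
Op 1: append 1 -> log_len=1
Op 2: F2 acks idx 1 -> match: F0=0 F1=0 F2=1; commitIndex=0
Op 3: append 3 -> log_len=4
Op 4: F1 acks idx 1 -> match: F0=0 F1=1 F2=1; commitIndex=1
Op 5: F1 acks idx 2 -> match: F0=0 F1=2 F2=1; commitIndex=1
Op 6: F1 acks idx 1 -> match: F0=0 F1=2 F2=1; commitIndex=1
Op 7: F1 acks idx 4 -> match: F0=0 F1=4 F2=1; commitIndex=1
Op 8: F0 acks idx 2 -> match: F0=2 F1=4 F2=1; commitIndex=2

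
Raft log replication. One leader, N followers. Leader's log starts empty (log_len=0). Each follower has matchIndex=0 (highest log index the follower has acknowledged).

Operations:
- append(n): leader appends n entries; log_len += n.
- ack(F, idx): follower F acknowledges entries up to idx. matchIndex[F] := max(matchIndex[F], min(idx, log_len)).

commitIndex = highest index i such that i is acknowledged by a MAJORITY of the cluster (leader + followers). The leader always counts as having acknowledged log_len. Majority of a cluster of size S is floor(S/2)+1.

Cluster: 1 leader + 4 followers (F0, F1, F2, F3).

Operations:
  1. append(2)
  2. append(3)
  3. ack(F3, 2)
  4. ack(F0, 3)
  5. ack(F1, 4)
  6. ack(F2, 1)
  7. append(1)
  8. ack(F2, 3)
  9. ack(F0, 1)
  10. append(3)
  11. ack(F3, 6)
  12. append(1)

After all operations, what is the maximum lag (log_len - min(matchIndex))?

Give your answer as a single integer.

Answer: 7

Derivation:
Op 1: append 2 -> log_len=2
Op 2: append 3 -> log_len=5
Op 3: F3 acks idx 2 -> match: F0=0 F1=0 F2=0 F3=2; commitIndex=0
Op 4: F0 acks idx 3 -> match: F0=3 F1=0 F2=0 F3=2; commitIndex=2
Op 5: F1 acks idx 4 -> match: F0=3 F1=4 F2=0 F3=2; commitIndex=3
Op 6: F2 acks idx 1 -> match: F0=3 F1=4 F2=1 F3=2; commitIndex=3
Op 7: append 1 -> log_len=6
Op 8: F2 acks idx 3 -> match: F0=3 F1=4 F2=3 F3=2; commitIndex=3
Op 9: F0 acks idx 1 -> match: F0=3 F1=4 F2=3 F3=2; commitIndex=3
Op 10: append 3 -> log_len=9
Op 11: F3 acks idx 6 -> match: F0=3 F1=4 F2=3 F3=6; commitIndex=4
Op 12: append 1 -> log_len=10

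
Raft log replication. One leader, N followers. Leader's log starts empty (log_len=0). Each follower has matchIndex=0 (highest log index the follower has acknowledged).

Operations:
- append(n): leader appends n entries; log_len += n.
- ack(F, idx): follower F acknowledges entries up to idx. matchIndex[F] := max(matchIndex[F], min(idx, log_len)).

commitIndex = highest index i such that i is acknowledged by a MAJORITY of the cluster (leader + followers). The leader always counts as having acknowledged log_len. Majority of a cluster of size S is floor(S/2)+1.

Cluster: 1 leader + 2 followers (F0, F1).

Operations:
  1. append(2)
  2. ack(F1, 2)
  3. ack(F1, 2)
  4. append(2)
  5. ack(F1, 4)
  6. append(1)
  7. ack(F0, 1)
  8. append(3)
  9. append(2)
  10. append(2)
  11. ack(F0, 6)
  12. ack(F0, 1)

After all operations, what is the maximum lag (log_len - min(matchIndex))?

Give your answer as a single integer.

Op 1: append 2 -> log_len=2
Op 2: F1 acks idx 2 -> match: F0=0 F1=2; commitIndex=2
Op 3: F1 acks idx 2 -> match: F0=0 F1=2; commitIndex=2
Op 4: append 2 -> log_len=4
Op 5: F1 acks idx 4 -> match: F0=0 F1=4; commitIndex=4
Op 6: append 1 -> log_len=5
Op 7: F0 acks idx 1 -> match: F0=1 F1=4; commitIndex=4
Op 8: append 3 -> log_len=8
Op 9: append 2 -> log_len=10
Op 10: append 2 -> log_len=12
Op 11: F0 acks idx 6 -> match: F0=6 F1=4; commitIndex=6
Op 12: F0 acks idx 1 -> match: F0=6 F1=4; commitIndex=6

Answer: 8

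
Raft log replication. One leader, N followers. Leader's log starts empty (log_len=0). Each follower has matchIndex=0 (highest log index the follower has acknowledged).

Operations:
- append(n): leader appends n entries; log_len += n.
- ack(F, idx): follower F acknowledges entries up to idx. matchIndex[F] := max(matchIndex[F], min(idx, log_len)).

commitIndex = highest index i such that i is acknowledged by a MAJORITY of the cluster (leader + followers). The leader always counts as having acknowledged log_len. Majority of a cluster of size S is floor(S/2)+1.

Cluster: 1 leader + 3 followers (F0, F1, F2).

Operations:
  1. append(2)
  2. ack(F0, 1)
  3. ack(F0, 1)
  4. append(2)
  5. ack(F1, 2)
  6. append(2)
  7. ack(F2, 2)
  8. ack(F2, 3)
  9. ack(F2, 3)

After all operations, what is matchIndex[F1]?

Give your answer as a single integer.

Answer: 2

Derivation:
Op 1: append 2 -> log_len=2
Op 2: F0 acks idx 1 -> match: F0=1 F1=0 F2=0; commitIndex=0
Op 3: F0 acks idx 1 -> match: F0=1 F1=0 F2=0; commitIndex=0
Op 4: append 2 -> log_len=4
Op 5: F1 acks idx 2 -> match: F0=1 F1=2 F2=0; commitIndex=1
Op 6: append 2 -> log_len=6
Op 7: F2 acks idx 2 -> match: F0=1 F1=2 F2=2; commitIndex=2
Op 8: F2 acks idx 3 -> match: F0=1 F1=2 F2=3; commitIndex=2
Op 9: F2 acks idx 3 -> match: F0=1 F1=2 F2=3; commitIndex=2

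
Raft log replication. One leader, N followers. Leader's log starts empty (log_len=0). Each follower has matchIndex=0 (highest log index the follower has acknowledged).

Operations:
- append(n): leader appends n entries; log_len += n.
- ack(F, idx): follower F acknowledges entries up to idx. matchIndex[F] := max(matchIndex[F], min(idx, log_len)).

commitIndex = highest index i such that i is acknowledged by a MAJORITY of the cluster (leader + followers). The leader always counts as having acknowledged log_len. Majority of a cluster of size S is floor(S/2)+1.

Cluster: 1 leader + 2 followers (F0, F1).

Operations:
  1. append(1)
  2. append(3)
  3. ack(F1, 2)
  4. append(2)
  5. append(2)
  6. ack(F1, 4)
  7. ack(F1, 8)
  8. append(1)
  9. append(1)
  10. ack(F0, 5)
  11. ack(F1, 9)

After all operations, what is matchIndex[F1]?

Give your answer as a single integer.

Answer: 9

Derivation:
Op 1: append 1 -> log_len=1
Op 2: append 3 -> log_len=4
Op 3: F1 acks idx 2 -> match: F0=0 F1=2; commitIndex=2
Op 4: append 2 -> log_len=6
Op 5: append 2 -> log_len=8
Op 6: F1 acks idx 4 -> match: F0=0 F1=4; commitIndex=4
Op 7: F1 acks idx 8 -> match: F0=0 F1=8; commitIndex=8
Op 8: append 1 -> log_len=9
Op 9: append 1 -> log_len=10
Op 10: F0 acks idx 5 -> match: F0=5 F1=8; commitIndex=8
Op 11: F1 acks idx 9 -> match: F0=5 F1=9; commitIndex=9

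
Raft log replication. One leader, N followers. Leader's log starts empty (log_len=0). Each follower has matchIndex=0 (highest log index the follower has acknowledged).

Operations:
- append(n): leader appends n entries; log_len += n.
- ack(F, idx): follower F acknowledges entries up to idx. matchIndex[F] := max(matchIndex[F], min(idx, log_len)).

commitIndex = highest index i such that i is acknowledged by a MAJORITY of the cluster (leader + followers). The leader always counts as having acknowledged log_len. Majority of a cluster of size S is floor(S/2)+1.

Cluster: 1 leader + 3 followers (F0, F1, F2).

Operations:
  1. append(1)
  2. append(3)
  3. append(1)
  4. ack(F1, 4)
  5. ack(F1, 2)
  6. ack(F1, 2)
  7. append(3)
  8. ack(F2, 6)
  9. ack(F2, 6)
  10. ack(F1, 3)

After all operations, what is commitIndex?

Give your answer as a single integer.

Op 1: append 1 -> log_len=1
Op 2: append 3 -> log_len=4
Op 3: append 1 -> log_len=5
Op 4: F1 acks idx 4 -> match: F0=0 F1=4 F2=0; commitIndex=0
Op 5: F1 acks idx 2 -> match: F0=0 F1=4 F2=0; commitIndex=0
Op 6: F1 acks idx 2 -> match: F0=0 F1=4 F2=0; commitIndex=0
Op 7: append 3 -> log_len=8
Op 8: F2 acks idx 6 -> match: F0=0 F1=4 F2=6; commitIndex=4
Op 9: F2 acks idx 6 -> match: F0=0 F1=4 F2=6; commitIndex=4
Op 10: F1 acks idx 3 -> match: F0=0 F1=4 F2=6; commitIndex=4

Answer: 4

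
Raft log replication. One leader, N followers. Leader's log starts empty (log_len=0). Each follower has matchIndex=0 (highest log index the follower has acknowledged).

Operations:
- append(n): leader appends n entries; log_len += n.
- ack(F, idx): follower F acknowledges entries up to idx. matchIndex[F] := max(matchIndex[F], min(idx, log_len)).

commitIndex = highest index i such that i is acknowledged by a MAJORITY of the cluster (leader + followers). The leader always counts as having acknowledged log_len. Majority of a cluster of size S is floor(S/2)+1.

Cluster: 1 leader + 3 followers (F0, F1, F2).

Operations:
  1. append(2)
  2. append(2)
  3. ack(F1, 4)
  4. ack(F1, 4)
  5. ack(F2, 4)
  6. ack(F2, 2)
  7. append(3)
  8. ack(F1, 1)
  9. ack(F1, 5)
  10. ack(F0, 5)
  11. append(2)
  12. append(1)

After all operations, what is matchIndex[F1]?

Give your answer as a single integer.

Answer: 5

Derivation:
Op 1: append 2 -> log_len=2
Op 2: append 2 -> log_len=4
Op 3: F1 acks idx 4 -> match: F0=0 F1=4 F2=0; commitIndex=0
Op 4: F1 acks idx 4 -> match: F0=0 F1=4 F2=0; commitIndex=0
Op 5: F2 acks idx 4 -> match: F0=0 F1=4 F2=4; commitIndex=4
Op 6: F2 acks idx 2 -> match: F0=0 F1=4 F2=4; commitIndex=4
Op 7: append 3 -> log_len=7
Op 8: F1 acks idx 1 -> match: F0=0 F1=4 F2=4; commitIndex=4
Op 9: F1 acks idx 5 -> match: F0=0 F1=5 F2=4; commitIndex=4
Op 10: F0 acks idx 5 -> match: F0=5 F1=5 F2=4; commitIndex=5
Op 11: append 2 -> log_len=9
Op 12: append 1 -> log_len=10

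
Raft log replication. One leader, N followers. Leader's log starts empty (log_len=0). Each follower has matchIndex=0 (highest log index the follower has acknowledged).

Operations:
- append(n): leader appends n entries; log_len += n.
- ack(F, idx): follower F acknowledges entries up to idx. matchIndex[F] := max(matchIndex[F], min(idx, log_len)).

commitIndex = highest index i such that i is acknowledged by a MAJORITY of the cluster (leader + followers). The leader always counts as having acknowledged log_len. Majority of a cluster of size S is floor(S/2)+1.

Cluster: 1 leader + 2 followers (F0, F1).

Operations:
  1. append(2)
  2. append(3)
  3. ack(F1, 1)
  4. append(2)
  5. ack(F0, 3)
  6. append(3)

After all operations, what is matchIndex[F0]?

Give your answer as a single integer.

Answer: 3

Derivation:
Op 1: append 2 -> log_len=2
Op 2: append 3 -> log_len=5
Op 3: F1 acks idx 1 -> match: F0=0 F1=1; commitIndex=1
Op 4: append 2 -> log_len=7
Op 5: F0 acks idx 3 -> match: F0=3 F1=1; commitIndex=3
Op 6: append 3 -> log_len=10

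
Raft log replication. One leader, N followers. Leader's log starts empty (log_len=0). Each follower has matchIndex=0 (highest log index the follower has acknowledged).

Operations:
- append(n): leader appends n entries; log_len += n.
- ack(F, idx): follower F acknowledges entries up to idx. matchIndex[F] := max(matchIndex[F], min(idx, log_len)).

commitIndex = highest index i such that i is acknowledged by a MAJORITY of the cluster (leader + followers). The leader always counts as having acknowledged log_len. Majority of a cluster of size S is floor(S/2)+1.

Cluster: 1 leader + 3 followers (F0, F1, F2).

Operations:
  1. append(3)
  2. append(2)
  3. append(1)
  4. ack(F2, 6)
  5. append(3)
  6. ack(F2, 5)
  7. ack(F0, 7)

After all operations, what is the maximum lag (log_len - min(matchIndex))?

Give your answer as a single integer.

Answer: 9

Derivation:
Op 1: append 3 -> log_len=3
Op 2: append 2 -> log_len=5
Op 3: append 1 -> log_len=6
Op 4: F2 acks idx 6 -> match: F0=0 F1=0 F2=6; commitIndex=0
Op 5: append 3 -> log_len=9
Op 6: F2 acks idx 5 -> match: F0=0 F1=0 F2=6; commitIndex=0
Op 7: F0 acks idx 7 -> match: F0=7 F1=0 F2=6; commitIndex=6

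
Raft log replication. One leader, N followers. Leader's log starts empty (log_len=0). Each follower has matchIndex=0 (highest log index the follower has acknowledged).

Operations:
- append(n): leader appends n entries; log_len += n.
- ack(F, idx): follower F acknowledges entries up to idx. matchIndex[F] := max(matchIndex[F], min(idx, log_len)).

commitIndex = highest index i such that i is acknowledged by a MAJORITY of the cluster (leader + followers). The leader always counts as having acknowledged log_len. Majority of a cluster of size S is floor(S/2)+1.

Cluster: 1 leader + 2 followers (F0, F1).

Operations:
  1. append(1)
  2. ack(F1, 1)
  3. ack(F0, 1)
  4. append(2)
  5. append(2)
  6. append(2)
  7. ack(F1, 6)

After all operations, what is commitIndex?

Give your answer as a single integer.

Answer: 6

Derivation:
Op 1: append 1 -> log_len=1
Op 2: F1 acks idx 1 -> match: F0=0 F1=1; commitIndex=1
Op 3: F0 acks idx 1 -> match: F0=1 F1=1; commitIndex=1
Op 4: append 2 -> log_len=3
Op 5: append 2 -> log_len=5
Op 6: append 2 -> log_len=7
Op 7: F1 acks idx 6 -> match: F0=1 F1=6; commitIndex=6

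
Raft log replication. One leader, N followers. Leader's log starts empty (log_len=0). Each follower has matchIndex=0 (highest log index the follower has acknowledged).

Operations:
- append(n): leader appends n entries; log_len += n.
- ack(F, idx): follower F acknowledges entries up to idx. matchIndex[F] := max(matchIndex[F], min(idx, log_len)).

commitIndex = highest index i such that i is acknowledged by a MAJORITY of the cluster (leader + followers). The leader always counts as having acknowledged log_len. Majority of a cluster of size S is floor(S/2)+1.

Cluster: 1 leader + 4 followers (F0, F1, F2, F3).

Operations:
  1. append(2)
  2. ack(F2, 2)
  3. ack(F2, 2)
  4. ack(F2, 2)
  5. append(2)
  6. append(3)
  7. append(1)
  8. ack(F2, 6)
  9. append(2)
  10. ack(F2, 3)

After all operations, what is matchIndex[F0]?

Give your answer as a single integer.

Answer: 0

Derivation:
Op 1: append 2 -> log_len=2
Op 2: F2 acks idx 2 -> match: F0=0 F1=0 F2=2 F3=0; commitIndex=0
Op 3: F2 acks idx 2 -> match: F0=0 F1=0 F2=2 F3=0; commitIndex=0
Op 4: F2 acks idx 2 -> match: F0=0 F1=0 F2=2 F3=0; commitIndex=0
Op 5: append 2 -> log_len=4
Op 6: append 3 -> log_len=7
Op 7: append 1 -> log_len=8
Op 8: F2 acks idx 6 -> match: F0=0 F1=0 F2=6 F3=0; commitIndex=0
Op 9: append 2 -> log_len=10
Op 10: F2 acks idx 3 -> match: F0=0 F1=0 F2=6 F3=0; commitIndex=0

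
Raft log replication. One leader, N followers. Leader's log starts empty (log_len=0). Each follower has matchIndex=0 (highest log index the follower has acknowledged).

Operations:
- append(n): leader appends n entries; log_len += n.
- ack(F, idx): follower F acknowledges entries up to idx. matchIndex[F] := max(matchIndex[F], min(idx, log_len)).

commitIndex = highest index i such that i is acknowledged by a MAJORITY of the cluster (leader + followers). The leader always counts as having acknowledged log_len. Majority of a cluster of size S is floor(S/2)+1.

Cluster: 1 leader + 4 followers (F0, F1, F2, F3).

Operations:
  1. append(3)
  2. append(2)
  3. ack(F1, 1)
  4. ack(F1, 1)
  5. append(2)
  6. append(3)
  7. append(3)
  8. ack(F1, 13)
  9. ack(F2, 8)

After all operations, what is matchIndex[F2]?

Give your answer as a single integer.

Op 1: append 3 -> log_len=3
Op 2: append 2 -> log_len=5
Op 3: F1 acks idx 1 -> match: F0=0 F1=1 F2=0 F3=0; commitIndex=0
Op 4: F1 acks idx 1 -> match: F0=0 F1=1 F2=0 F3=0; commitIndex=0
Op 5: append 2 -> log_len=7
Op 6: append 3 -> log_len=10
Op 7: append 3 -> log_len=13
Op 8: F1 acks idx 13 -> match: F0=0 F1=13 F2=0 F3=0; commitIndex=0
Op 9: F2 acks idx 8 -> match: F0=0 F1=13 F2=8 F3=0; commitIndex=8

Answer: 8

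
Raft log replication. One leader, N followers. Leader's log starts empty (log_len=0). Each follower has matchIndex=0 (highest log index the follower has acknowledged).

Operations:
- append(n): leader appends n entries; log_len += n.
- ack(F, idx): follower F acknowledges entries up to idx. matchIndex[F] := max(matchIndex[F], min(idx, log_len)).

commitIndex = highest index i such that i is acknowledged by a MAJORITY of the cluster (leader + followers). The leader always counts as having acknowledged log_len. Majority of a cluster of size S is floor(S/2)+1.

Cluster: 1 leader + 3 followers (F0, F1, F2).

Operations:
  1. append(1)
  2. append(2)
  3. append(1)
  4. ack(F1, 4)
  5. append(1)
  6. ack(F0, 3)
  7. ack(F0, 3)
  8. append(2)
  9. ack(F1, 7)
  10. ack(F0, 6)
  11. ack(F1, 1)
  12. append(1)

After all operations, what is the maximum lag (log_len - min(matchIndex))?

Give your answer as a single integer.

Answer: 8

Derivation:
Op 1: append 1 -> log_len=1
Op 2: append 2 -> log_len=3
Op 3: append 1 -> log_len=4
Op 4: F1 acks idx 4 -> match: F0=0 F1=4 F2=0; commitIndex=0
Op 5: append 1 -> log_len=5
Op 6: F0 acks idx 3 -> match: F0=3 F1=4 F2=0; commitIndex=3
Op 7: F0 acks idx 3 -> match: F0=3 F1=4 F2=0; commitIndex=3
Op 8: append 2 -> log_len=7
Op 9: F1 acks idx 7 -> match: F0=3 F1=7 F2=0; commitIndex=3
Op 10: F0 acks idx 6 -> match: F0=6 F1=7 F2=0; commitIndex=6
Op 11: F1 acks idx 1 -> match: F0=6 F1=7 F2=0; commitIndex=6
Op 12: append 1 -> log_len=8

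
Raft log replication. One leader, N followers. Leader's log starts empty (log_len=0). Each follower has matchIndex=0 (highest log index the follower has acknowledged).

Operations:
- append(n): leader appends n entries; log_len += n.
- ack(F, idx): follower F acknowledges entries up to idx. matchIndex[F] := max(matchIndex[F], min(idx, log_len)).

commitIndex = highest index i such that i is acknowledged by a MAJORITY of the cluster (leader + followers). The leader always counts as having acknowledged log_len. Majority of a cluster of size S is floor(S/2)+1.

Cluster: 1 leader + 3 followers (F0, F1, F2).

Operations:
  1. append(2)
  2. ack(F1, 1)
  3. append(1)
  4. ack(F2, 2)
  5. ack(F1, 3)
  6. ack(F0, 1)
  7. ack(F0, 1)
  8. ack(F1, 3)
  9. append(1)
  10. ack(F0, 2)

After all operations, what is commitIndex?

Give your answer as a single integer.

Op 1: append 2 -> log_len=2
Op 2: F1 acks idx 1 -> match: F0=0 F1=1 F2=0; commitIndex=0
Op 3: append 1 -> log_len=3
Op 4: F2 acks idx 2 -> match: F0=0 F1=1 F2=2; commitIndex=1
Op 5: F1 acks idx 3 -> match: F0=0 F1=3 F2=2; commitIndex=2
Op 6: F0 acks idx 1 -> match: F0=1 F1=3 F2=2; commitIndex=2
Op 7: F0 acks idx 1 -> match: F0=1 F1=3 F2=2; commitIndex=2
Op 8: F1 acks idx 3 -> match: F0=1 F1=3 F2=2; commitIndex=2
Op 9: append 1 -> log_len=4
Op 10: F0 acks idx 2 -> match: F0=2 F1=3 F2=2; commitIndex=2

Answer: 2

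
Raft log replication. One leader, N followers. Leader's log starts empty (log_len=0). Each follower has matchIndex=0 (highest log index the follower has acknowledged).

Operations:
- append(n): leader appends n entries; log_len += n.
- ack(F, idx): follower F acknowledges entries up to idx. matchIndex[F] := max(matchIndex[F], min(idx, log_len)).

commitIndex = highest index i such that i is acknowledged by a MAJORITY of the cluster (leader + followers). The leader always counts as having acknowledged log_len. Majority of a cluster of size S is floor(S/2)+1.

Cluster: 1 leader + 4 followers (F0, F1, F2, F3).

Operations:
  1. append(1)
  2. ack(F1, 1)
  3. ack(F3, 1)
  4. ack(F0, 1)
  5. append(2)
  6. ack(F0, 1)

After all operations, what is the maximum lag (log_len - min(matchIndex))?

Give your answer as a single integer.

Op 1: append 1 -> log_len=1
Op 2: F1 acks idx 1 -> match: F0=0 F1=1 F2=0 F3=0; commitIndex=0
Op 3: F3 acks idx 1 -> match: F0=0 F1=1 F2=0 F3=1; commitIndex=1
Op 4: F0 acks idx 1 -> match: F0=1 F1=1 F2=0 F3=1; commitIndex=1
Op 5: append 2 -> log_len=3
Op 6: F0 acks idx 1 -> match: F0=1 F1=1 F2=0 F3=1; commitIndex=1

Answer: 3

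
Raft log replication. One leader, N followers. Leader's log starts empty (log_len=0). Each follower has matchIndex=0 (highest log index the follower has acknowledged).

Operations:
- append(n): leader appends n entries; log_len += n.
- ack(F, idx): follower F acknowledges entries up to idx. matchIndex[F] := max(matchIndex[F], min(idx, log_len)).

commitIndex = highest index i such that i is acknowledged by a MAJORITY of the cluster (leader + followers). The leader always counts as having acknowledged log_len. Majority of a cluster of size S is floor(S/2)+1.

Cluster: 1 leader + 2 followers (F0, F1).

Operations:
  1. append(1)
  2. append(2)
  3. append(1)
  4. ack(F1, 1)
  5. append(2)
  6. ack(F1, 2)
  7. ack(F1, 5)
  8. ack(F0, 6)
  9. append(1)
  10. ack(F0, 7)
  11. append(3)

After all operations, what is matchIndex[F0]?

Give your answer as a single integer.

Op 1: append 1 -> log_len=1
Op 2: append 2 -> log_len=3
Op 3: append 1 -> log_len=4
Op 4: F1 acks idx 1 -> match: F0=0 F1=1; commitIndex=1
Op 5: append 2 -> log_len=6
Op 6: F1 acks idx 2 -> match: F0=0 F1=2; commitIndex=2
Op 7: F1 acks idx 5 -> match: F0=0 F1=5; commitIndex=5
Op 8: F0 acks idx 6 -> match: F0=6 F1=5; commitIndex=6
Op 9: append 1 -> log_len=7
Op 10: F0 acks idx 7 -> match: F0=7 F1=5; commitIndex=7
Op 11: append 3 -> log_len=10

Answer: 7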